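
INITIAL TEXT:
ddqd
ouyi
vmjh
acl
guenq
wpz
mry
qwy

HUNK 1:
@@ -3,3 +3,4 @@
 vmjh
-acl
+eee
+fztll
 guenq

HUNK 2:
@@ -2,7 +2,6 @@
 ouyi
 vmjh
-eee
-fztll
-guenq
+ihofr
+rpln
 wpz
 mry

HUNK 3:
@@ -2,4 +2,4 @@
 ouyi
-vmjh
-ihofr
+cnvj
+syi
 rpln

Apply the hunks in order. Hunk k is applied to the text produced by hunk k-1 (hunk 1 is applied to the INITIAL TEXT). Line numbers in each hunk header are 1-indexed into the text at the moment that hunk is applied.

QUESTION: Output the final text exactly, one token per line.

Answer: ddqd
ouyi
cnvj
syi
rpln
wpz
mry
qwy

Derivation:
Hunk 1: at line 3 remove [acl] add [eee,fztll] -> 9 lines: ddqd ouyi vmjh eee fztll guenq wpz mry qwy
Hunk 2: at line 2 remove [eee,fztll,guenq] add [ihofr,rpln] -> 8 lines: ddqd ouyi vmjh ihofr rpln wpz mry qwy
Hunk 3: at line 2 remove [vmjh,ihofr] add [cnvj,syi] -> 8 lines: ddqd ouyi cnvj syi rpln wpz mry qwy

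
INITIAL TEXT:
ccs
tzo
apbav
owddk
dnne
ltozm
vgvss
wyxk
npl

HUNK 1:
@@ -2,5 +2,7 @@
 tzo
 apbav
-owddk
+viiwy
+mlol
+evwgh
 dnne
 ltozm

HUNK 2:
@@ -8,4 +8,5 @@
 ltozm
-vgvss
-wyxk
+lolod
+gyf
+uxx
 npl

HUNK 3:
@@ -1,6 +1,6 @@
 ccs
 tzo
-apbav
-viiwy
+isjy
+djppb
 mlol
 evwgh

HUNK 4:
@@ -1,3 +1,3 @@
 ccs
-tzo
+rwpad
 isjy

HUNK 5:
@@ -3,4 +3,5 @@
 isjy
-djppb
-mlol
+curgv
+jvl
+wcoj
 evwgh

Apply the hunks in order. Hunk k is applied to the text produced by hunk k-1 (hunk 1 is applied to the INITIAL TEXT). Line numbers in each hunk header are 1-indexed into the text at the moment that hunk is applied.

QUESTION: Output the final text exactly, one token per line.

Answer: ccs
rwpad
isjy
curgv
jvl
wcoj
evwgh
dnne
ltozm
lolod
gyf
uxx
npl

Derivation:
Hunk 1: at line 2 remove [owddk] add [viiwy,mlol,evwgh] -> 11 lines: ccs tzo apbav viiwy mlol evwgh dnne ltozm vgvss wyxk npl
Hunk 2: at line 8 remove [vgvss,wyxk] add [lolod,gyf,uxx] -> 12 lines: ccs tzo apbav viiwy mlol evwgh dnne ltozm lolod gyf uxx npl
Hunk 3: at line 1 remove [apbav,viiwy] add [isjy,djppb] -> 12 lines: ccs tzo isjy djppb mlol evwgh dnne ltozm lolod gyf uxx npl
Hunk 4: at line 1 remove [tzo] add [rwpad] -> 12 lines: ccs rwpad isjy djppb mlol evwgh dnne ltozm lolod gyf uxx npl
Hunk 5: at line 3 remove [djppb,mlol] add [curgv,jvl,wcoj] -> 13 lines: ccs rwpad isjy curgv jvl wcoj evwgh dnne ltozm lolod gyf uxx npl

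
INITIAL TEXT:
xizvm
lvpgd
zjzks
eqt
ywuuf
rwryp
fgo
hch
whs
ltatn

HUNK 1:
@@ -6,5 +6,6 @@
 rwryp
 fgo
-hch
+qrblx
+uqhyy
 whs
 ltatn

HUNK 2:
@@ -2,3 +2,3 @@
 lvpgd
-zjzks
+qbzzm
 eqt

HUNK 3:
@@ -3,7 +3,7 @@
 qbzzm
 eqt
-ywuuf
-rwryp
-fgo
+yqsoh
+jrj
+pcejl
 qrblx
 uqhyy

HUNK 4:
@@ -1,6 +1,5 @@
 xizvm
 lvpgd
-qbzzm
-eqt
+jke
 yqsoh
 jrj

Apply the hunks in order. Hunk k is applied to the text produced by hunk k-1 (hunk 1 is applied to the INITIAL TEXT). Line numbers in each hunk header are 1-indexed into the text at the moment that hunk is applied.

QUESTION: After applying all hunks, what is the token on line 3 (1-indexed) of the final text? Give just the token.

Answer: jke

Derivation:
Hunk 1: at line 6 remove [hch] add [qrblx,uqhyy] -> 11 lines: xizvm lvpgd zjzks eqt ywuuf rwryp fgo qrblx uqhyy whs ltatn
Hunk 2: at line 2 remove [zjzks] add [qbzzm] -> 11 lines: xizvm lvpgd qbzzm eqt ywuuf rwryp fgo qrblx uqhyy whs ltatn
Hunk 3: at line 3 remove [ywuuf,rwryp,fgo] add [yqsoh,jrj,pcejl] -> 11 lines: xizvm lvpgd qbzzm eqt yqsoh jrj pcejl qrblx uqhyy whs ltatn
Hunk 4: at line 1 remove [qbzzm,eqt] add [jke] -> 10 lines: xizvm lvpgd jke yqsoh jrj pcejl qrblx uqhyy whs ltatn
Final line 3: jke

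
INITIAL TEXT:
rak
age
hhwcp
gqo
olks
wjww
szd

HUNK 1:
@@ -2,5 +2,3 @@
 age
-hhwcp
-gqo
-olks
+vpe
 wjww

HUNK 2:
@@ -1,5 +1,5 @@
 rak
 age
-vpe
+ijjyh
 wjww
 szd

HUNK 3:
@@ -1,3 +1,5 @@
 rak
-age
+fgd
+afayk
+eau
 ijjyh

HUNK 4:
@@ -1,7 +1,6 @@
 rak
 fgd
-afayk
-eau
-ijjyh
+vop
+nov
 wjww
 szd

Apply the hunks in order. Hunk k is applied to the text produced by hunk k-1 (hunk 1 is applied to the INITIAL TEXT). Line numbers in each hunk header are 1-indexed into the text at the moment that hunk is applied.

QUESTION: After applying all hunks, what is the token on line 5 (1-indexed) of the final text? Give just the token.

Hunk 1: at line 2 remove [hhwcp,gqo,olks] add [vpe] -> 5 lines: rak age vpe wjww szd
Hunk 2: at line 1 remove [vpe] add [ijjyh] -> 5 lines: rak age ijjyh wjww szd
Hunk 3: at line 1 remove [age] add [fgd,afayk,eau] -> 7 lines: rak fgd afayk eau ijjyh wjww szd
Hunk 4: at line 1 remove [afayk,eau,ijjyh] add [vop,nov] -> 6 lines: rak fgd vop nov wjww szd
Final line 5: wjww

Answer: wjww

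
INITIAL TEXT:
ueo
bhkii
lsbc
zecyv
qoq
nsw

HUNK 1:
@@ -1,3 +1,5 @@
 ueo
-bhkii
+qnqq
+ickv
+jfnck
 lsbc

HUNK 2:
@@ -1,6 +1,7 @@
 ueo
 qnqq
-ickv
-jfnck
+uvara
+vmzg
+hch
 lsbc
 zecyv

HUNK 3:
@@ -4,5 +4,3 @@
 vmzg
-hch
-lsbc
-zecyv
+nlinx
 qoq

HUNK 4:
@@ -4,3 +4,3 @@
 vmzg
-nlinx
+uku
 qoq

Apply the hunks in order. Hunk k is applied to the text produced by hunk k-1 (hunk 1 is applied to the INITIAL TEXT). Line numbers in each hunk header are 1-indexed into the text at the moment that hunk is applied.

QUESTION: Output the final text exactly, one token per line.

Hunk 1: at line 1 remove [bhkii] add [qnqq,ickv,jfnck] -> 8 lines: ueo qnqq ickv jfnck lsbc zecyv qoq nsw
Hunk 2: at line 1 remove [ickv,jfnck] add [uvara,vmzg,hch] -> 9 lines: ueo qnqq uvara vmzg hch lsbc zecyv qoq nsw
Hunk 3: at line 4 remove [hch,lsbc,zecyv] add [nlinx] -> 7 lines: ueo qnqq uvara vmzg nlinx qoq nsw
Hunk 4: at line 4 remove [nlinx] add [uku] -> 7 lines: ueo qnqq uvara vmzg uku qoq nsw

Answer: ueo
qnqq
uvara
vmzg
uku
qoq
nsw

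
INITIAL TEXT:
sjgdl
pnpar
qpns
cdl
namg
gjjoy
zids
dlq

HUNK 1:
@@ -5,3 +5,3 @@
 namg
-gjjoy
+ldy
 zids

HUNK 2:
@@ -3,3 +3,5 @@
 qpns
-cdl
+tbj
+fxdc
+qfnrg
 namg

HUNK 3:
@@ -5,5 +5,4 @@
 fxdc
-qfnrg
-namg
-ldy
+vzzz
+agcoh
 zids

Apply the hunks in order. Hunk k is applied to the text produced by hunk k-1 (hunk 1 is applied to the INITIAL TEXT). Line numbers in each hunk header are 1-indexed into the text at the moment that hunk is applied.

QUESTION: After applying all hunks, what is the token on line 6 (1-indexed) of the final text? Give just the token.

Hunk 1: at line 5 remove [gjjoy] add [ldy] -> 8 lines: sjgdl pnpar qpns cdl namg ldy zids dlq
Hunk 2: at line 3 remove [cdl] add [tbj,fxdc,qfnrg] -> 10 lines: sjgdl pnpar qpns tbj fxdc qfnrg namg ldy zids dlq
Hunk 3: at line 5 remove [qfnrg,namg,ldy] add [vzzz,agcoh] -> 9 lines: sjgdl pnpar qpns tbj fxdc vzzz agcoh zids dlq
Final line 6: vzzz

Answer: vzzz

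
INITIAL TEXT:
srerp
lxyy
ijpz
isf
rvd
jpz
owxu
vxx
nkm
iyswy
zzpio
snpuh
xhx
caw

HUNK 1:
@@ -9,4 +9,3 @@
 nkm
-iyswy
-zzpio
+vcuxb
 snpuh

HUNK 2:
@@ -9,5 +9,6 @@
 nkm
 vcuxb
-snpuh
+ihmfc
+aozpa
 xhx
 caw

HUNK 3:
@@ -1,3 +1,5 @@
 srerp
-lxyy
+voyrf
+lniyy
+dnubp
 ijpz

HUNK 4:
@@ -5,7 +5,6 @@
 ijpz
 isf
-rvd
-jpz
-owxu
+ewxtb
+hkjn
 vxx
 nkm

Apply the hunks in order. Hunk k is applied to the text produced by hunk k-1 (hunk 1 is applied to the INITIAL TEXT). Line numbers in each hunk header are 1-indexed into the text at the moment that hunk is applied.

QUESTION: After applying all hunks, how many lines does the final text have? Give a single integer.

Hunk 1: at line 9 remove [iyswy,zzpio] add [vcuxb] -> 13 lines: srerp lxyy ijpz isf rvd jpz owxu vxx nkm vcuxb snpuh xhx caw
Hunk 2: at line 9 remove [snpuh] add [ihmfc,aozpa] -> 14 lines: srerp lxyy ijpz isf rvd jpz owxu vxx nkm vcuxb ihmfc aozpa xhx caw
Hunk 3: at line 1 remove [lxyy] add [voyrf,lniyy,dnubp] -> 16 lines: srerp voyrf lniyy dnubp ijpz isf rvd jpz owxu vxx nkm vcuxb ihmfc aozpa xhx caw
Hunk 4: at line 5 remove [rvd,jpz,owxu] add [ewxtb,hkjn] -> 15 lines: srerp voyrf lniyy dnubp ijpz isf ewxtb hkjn vxx nkm vcuxb ihmfc aozpa xhx caw
Final line count: 15

Answer: 15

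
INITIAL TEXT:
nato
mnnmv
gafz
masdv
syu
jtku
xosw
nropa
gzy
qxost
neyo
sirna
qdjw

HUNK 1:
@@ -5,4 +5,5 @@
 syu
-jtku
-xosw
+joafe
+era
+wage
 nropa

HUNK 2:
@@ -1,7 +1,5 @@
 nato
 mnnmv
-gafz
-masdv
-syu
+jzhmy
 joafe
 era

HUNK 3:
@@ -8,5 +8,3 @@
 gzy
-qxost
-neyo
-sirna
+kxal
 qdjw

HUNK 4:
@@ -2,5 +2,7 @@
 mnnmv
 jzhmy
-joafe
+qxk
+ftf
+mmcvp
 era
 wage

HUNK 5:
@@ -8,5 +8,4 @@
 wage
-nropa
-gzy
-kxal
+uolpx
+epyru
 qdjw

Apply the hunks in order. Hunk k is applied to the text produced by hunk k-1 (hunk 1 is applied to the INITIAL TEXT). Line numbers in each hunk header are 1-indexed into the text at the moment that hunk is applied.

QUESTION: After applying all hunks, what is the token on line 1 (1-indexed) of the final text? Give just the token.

Hunk 1: at line 5 remove [jtku,xosw] add [joafe,era,wage] -> 14 lines: nato mnnmv gafz masdv syu joafe era wage nropa gzy qxost neyo sirna qdjw
Hunk 2: at line 1 remove [gafz,masdv,syu] add [jzhmy] -> 12 lines: nato mnnmv jzhmy joafe era wage nropa gzy qxost neyo sirna qdjw
Hunk 3: at line 8 remove [qxost,neyo,sirna] add [kxal] -> 10 lines: nato mnnmv jzhmy joafe era wage nropa gzy kxal qdjw
Hunk 4: at line 2 remove [joafe] add [qxk,ftf,mmcvp] -> 12 lines: nato mnnmv jzhmy qxk ftf mmcvp era wage nropa gzy kxal qdjw
Hunk 5: at line 8 remove [nropa,gzy,kxal] add [uolpx,epyru] -> 11 lines: nato mnnmv jzhmy qxk ftf mmcvp era wage uolpx epyru qdjw
Final line 1: nato

Answer: nato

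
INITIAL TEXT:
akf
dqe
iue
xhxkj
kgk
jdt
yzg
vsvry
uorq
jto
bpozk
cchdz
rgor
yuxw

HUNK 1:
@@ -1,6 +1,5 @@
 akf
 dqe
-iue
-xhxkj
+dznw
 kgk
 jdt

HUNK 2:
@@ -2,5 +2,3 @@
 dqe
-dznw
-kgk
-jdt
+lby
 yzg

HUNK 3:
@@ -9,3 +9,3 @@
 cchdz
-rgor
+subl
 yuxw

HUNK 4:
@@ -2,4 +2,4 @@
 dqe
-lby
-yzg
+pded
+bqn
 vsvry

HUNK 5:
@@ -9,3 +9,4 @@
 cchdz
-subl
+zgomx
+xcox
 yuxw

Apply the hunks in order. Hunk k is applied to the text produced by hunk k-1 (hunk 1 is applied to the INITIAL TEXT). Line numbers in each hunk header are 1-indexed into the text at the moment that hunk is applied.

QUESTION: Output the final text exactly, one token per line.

Answer: akf
dqe
pded
bqn
vsvry
uorq
jto
bpozk
cchdz
zgomx
xcox
yuxw

Derivation:
Hunk 1: at line 1 remove [iue,xhxkj] add [dznw] -> 13 lines: akf dqe dznw kgk jdt yzg vsvry uorq jto bpozk cchdz rgor yuxw
Hunk 2: at line 2 remove [dznw,kgk,jdt] add [lby] -> 11 lines: akf dqe lby yzg vsvry uorq jto bpozk cchdz rgor yuxw
Hunk 3: at line 9 remove [rgor] add [subl] -> 11 lines: akf dqe lby yzg vsvry uorq jto bpozk cchdz subl yuxw
Hunk 4: at line 2 remove [lby,yzg] add [pded,bqn] -> 11 lines: akf dqe pded bqn vsvry uorq jto bpozk cchdz subl yuxw
Hunk 5: at line 9 remove [subl] add [zgomx,xcox] -> 12 lines: akf dqe pded bqn vsvry uorq jto bpozk cchdz zgomx xcox yuxw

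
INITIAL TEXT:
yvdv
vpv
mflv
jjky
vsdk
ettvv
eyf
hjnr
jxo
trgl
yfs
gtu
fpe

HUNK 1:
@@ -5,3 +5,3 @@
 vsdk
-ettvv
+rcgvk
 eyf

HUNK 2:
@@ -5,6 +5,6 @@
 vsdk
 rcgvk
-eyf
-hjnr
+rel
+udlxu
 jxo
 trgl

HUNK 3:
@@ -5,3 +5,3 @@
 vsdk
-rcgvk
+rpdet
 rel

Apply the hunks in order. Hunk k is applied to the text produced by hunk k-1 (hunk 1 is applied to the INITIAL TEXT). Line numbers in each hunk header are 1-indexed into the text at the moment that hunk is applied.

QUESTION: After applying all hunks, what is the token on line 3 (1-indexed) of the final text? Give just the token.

Answer: mflv

Derivation:
Hunk 1: at line 5 remove [ettvv] add [rcgvk] -> 13 lines: yvdv vpv mflv jjky vsdk rcgvk eyf hjnr jxo trgl yfs gtu fpe
Hunk 2: at line 5 remove [eyf,hjnr] add [rel,udlxu] -> 13 lines: yvdv vpv mflv jjky vsdk rcgvk rel udlxu jxo trgl yfs gtu fpe
Hunk 3: at line 5 remove [rcgvk] add [rpdet] -> 13 lines: yvdv vpv mflv jjky vsdk rpdet rel udlxu jxo trgl yfs gtu fpe
Final line 3: mflv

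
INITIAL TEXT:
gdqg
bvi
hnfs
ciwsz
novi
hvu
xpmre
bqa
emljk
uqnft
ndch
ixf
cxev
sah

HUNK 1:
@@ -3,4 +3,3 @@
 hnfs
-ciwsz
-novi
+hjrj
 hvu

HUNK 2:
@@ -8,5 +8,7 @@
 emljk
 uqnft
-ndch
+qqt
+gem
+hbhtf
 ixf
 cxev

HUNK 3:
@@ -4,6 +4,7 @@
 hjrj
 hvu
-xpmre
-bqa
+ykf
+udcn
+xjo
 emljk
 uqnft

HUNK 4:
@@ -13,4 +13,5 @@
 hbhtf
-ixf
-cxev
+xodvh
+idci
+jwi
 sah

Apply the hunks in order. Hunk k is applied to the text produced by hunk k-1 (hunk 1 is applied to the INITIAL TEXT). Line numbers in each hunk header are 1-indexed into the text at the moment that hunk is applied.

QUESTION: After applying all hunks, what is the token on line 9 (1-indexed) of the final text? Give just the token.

Hunk 1: at line 3 remove [ciwsz,novi] add [hjrj] -> 13 lines: gdqg bvi hnfs hjrj hvu xpmre bqa emljk uqnft ndch ixf cxev sah
Hunk 2: at line 8 remove [ndch] add [qqt,gem,hbhtf] -> 15 lines: gdqg bvi hnfs hjrj hvu xpmre bqa emljk uqnft qqt gem hbhtf ixf cxev sah
Hunk 3: at line 4 remove [xpmre,bqa] add [ykf,udcn,xjo] -> 16 lines: gdqg bvi hnfs hjrj hvu ykf udcn xjo emljk uqnft qqt gem hbhtf ixf cxev sah
Hunk 4: at line 13 remove [ixf,cxev] add [xodvh,idci,jwi] -> 17 lines: gdqg bvi hnfs hjrj hvu ykf udcn xjo emljk uqnft qqt gem hbhtf xodvh idci jwi sah
Final line 9: emljk

Answer: emljk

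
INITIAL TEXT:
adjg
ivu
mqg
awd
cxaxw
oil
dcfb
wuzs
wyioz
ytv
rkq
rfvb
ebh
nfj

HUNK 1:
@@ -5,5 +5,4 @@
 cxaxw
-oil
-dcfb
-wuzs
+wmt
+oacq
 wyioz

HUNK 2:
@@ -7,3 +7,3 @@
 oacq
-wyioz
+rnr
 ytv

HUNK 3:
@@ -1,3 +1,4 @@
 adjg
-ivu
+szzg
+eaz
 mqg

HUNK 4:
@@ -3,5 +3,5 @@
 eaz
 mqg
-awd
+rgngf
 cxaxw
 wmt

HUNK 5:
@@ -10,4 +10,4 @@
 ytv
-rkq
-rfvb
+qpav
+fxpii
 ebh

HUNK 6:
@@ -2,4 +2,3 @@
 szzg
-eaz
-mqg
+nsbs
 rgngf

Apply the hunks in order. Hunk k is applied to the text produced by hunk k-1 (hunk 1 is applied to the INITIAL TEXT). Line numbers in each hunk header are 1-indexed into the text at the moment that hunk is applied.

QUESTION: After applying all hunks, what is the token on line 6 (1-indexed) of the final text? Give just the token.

Answer: wmt

Derivation:
Hunk 1: at line 5 remove [oil,dcfb,wuzs] add [wmt,oacq] -> 13 lines: adjg ivu mqg awd cxaxw wmt oacq wyioz ytv rkq rfvb ebh nfj
Hunk 2: at line 7 remove [wyioz] add [rnr] -> 13 lines: adjg ivu mqg awd cxaxw wmt oacq rnr ytv rkq rfvb ebh nfj
Hunk 3: at line 1 remove [ivu] add [szzg,eaz] -> 14 lines: adjg szzg eaz mqg awd cxaxw wmt oacq rnr ytv rkq rfvb ebh nfj
Hunk 4: at line 3 remove [awd] add [rgngf] -> 14 lines: adjg szzg eaz mqg rgngf cxaxw wmt oacq rnr ytv rkq rfvb ebh nfj
Hunk 5: at line 10 remove [rkq,rfvb] add [qpav,fxpii] -> 14 lines: adjg szzg eaz mqg rgngf cxaxw wmt oacq rnr ytv qpav fxpii ebh nfj
Hunk 6: at line 2 remove [eaz,mqg] add [nsbs] -> 13 lines: adjg szzg nsbs rgngf cxaxw wmt oacq rnr ytv qpav fxpii ebh nfj
Final line 6: wmt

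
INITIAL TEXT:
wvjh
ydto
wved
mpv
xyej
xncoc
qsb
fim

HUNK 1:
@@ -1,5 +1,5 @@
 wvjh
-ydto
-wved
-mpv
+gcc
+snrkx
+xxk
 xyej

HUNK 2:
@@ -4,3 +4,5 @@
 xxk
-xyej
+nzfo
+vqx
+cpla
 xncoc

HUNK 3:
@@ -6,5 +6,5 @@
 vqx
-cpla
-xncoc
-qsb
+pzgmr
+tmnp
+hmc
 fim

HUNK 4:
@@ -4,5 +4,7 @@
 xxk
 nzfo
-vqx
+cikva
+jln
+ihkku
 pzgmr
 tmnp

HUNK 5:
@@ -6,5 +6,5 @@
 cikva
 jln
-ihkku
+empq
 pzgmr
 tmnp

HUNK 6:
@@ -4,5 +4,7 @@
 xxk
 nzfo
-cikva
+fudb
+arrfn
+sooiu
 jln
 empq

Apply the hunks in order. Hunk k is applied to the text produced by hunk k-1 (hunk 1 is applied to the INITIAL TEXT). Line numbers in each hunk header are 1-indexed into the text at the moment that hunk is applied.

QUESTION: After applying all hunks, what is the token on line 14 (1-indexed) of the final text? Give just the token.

Hunk 1: at line 1 remove [ydto,wved,mpv] add [gcc,snrkx,xxk] -> 8 lines: wvjh gcc snrkx xxk xyej xncoc qsb fim
Hunk 2: at line 4 remove [xyej] add [nzfo,vqx,cpla] -> 10 lines: wvjh gcc snrkx xxk nzfo vqx cpla xncoc qsb fim
Hunk 3: at line 6 remove [cpla,xncoc,qsb] add [pzgmr,tmnp,hmc] -> 10 lines: wvjh gcc snrkx xxk nzfo vqx pzgmr tmnp hmc fim
Hunk 4: at line 4 remove [vqx] add [cikva,jln,ihkku] -> 12 lines: wvjh gcc snrkx xxk nzfo cikva jln ihkku pzgmr tmnp hmc fim
Hunk 5: at line 6 remove [ihkku] add [empq] -> 12 lines: wvjh gcc snrkx xxk nzfo cikva jln empq pzgmr tmnp hmc fim
Hunk 6: at line 4 remove [cikva] add [fudb,arrfn,sooiu] -> 14 lines: wvjh gcc snrkx xxk nzfo fudb arrfn sooiu jln empq pzgmr tmnp hmc fim
Final line 14: fim

Answer: fim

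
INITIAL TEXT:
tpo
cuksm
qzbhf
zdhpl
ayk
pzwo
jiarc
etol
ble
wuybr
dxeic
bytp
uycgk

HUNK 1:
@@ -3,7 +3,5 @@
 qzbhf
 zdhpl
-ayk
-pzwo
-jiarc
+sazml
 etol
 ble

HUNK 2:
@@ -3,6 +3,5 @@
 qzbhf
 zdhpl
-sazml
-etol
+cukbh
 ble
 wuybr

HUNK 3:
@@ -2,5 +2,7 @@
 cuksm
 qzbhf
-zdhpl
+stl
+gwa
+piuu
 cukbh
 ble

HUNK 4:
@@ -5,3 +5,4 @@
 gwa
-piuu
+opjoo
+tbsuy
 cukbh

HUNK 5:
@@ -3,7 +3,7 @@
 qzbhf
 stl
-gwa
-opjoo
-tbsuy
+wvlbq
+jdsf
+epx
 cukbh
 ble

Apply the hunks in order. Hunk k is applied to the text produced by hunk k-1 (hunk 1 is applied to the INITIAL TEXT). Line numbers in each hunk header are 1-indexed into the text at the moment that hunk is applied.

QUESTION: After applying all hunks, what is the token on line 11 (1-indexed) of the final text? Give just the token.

Hunk 1: at line 3 remove [ayk,pzwo,jiarc] add [sazml] -> 11 lines: tpo cuksm qzbhf zdhpl sazml etol ble wuybr dxeic bytp uycgk
Hunk 2: at line 3 remove [sazml,etol] add [cukbh] -> 10 lines: tpo cuksm qzbhf zdhpl cukbh ble wuybr dxeic bytp uycgk
Hunk 3: at line 2 remove [zdhpl] add [stl,gwa,piuu] -> 12 lines: tpo cuksm qzbhf stl gwa piuu cukbh ble wuybr dxeic bytp uycgk
Hunk 4: at line 5 remove [piuu] add [opjoo,tbsuy] -> 13 lines: tpo cuksm qzbhf stl gwa opjoo tbsuy cukbh ble wuybr dxeic bytp uycgk
Hunk 5: at line 3 remove [gwa,opjoo,tbsuy] add [wvlbq,jdsf,epx] -> 13 lines: tpo cuksm qzbhf stl wvlbq jdsf epx cukbh ble wuybr dxeic bytp uycgk
Final line 11: dxeic

Answer: dxeic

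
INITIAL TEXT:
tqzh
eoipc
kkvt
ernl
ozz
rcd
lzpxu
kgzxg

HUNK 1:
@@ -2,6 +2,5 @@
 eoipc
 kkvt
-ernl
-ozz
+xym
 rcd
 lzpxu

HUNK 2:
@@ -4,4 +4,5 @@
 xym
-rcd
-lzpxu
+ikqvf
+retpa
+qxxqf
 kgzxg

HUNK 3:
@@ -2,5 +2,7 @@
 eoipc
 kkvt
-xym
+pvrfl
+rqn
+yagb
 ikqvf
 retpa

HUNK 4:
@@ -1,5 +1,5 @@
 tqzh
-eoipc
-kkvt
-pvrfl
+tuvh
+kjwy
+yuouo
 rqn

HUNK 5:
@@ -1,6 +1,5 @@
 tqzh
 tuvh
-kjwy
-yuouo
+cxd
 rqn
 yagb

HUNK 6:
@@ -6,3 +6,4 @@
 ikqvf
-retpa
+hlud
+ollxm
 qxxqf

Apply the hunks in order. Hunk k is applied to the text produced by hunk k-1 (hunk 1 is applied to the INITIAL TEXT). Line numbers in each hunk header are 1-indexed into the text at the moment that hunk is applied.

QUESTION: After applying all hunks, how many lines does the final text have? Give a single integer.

Hunk 1: at line 2 remove [ernl,ozz] add [xym] -> 7 lines: tqzh eoipc kkvt xym rcd lzpxu kgzxg
Hunk 2: at line 4 remove [rcd,lzpxu] add [ikqvf,retpa,qxxqf] -> 8 lines: tqzh eoipc kkvt xym ikqvf retpa qxxqf kgzxg
Hunk 3: at line 2 remove [xym] add [pvrfl,rqn,yagb] -> 10 lines: tqzh eoipc kkvt pvrfl rqn yagb ikqvf retpa qxxqf kgzxg
Hunk 4: at line 1 remove [eoipc,kkvt,pvrfl] add [tuvh,kjwy,yuouo] -> 10 lines: tqzh tuvh kjwy yuouo rqn yagb ikqvf retpa qxxqf kgzxg
Hunk 5: at line 1 remove [kjwy,yuouo] add [cxd] -> 9 lines: tqzh tuvh cxd rqn yagb ikqvf retpa qxxqf kgzxg
Hunk 6: at line 6 remove [retpa] add [hlud,ollxm] -> 10 lines: tqzh tuvh cxd rqn yagb ikqvf hlud ollxm qxxqf kgzxg
Final line count: 10

Answer: 10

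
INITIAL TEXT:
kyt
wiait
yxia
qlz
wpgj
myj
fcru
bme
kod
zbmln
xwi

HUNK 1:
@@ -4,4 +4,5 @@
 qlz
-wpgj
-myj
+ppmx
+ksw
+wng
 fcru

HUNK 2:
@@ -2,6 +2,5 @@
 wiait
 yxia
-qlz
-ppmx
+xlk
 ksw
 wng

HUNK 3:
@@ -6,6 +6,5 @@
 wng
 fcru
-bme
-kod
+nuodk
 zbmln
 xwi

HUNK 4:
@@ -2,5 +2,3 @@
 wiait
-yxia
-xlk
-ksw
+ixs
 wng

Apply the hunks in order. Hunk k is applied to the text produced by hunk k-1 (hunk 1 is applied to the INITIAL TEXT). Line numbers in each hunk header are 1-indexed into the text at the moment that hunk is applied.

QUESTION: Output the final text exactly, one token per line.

Answer: kyt
wiait
ixs
wng
fcru
nuodk
zbmln
xwi

Derivation:
Hunk 1: at line 4 remove [wpgj,myj] add [ppmx,ksw,wng] -> 12 lines: kyt wiait yxia qlz ppmx ksw wng fcru bme kod zbmln xwi
Hunk 2: at line 2 remove [qlz,ppmx] add [xlk] -> 11 lines: kyt wiait yxia xlk ksw wng fcru bme kod zbmln xwi
Hunk 3: at line 6 remove [bme,kod] add [nuodk] -> 10 lines: kyt wiait yxia xlk ksw wng fcru nuodk zbmln xwi
Hunk 4: at line 2 remove [yxia,xlk,ksw] add [ixs] -> 8 lines: kyt wiait ixs wng fcru nuodk zbmln xwi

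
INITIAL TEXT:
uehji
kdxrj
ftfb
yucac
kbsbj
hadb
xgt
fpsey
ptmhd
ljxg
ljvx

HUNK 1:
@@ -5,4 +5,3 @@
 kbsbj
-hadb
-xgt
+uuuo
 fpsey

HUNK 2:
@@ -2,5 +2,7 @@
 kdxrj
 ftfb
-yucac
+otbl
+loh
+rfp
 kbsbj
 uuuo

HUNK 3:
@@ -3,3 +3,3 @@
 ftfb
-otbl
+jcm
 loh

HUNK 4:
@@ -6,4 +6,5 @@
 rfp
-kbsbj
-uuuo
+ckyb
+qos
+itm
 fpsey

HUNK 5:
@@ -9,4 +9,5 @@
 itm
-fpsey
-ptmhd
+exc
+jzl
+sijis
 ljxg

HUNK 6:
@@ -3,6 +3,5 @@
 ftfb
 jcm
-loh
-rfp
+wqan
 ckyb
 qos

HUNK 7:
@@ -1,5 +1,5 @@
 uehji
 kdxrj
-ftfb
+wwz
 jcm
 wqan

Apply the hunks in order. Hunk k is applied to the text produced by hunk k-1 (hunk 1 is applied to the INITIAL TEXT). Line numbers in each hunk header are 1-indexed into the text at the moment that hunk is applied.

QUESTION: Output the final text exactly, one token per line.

Answer: uehji
kdxrj
wwz
jcm
wqan
ckyb
qos
itm
exc
jzl
sijis
ljxg
ljvx

Derivation:
Hunk 1: at line 5 remove [hadb,xgt] add [uuuo] -> 10 lines: uehji kdxrj ftfb yucac kbsbj uuuo fpsey ptmhd ljxg ljvx
Hunk 2: at line 2 remove [yucac] add [otbl,loh,rfp] -> 12 lines: uehji kdxrj ftfb otbl loh rfp kbsbj uuuo fpsey ptmhd ljxg ljvx
Hunk 3: at line 3 remove [otbl] add [jcm] -> 12 lines: uehji kdxrj ftfb jcm loh rfp kbsbj uuuo fpsey ptmhd ljxg ljvx
Hunk 4: at line 6 remove [kbsbj,uuuo] add [ckyb,qos,itm] -> 13 lines: uehji kdxrj ftfb jcm loh rfp ckyb qos itm fpsey ptmhd ljxg ljvx
Hunk 5: at line 9 remove [fpsey,ptmhd] add [exc,jzl,sijis] -> 14 lines: uehji kdxrj ftfb jcm loh rfp ckyb qos itm exc jzl sijis ljxg ljvx
Hunk 6: at line 3 remove [loh,rfp] add [wqan] -> 13 lines: uehji kdxrj ftfb jcm wqan ckyb qos itm exc jzl sijis ljxg ljvx
Hunk 7: at line 1 remove [ftfb] add [wwz] -> 13 lines: uehji kdxrj wwz jcm wqan ckyb qos itm exc jzl sijis ljxg ljvx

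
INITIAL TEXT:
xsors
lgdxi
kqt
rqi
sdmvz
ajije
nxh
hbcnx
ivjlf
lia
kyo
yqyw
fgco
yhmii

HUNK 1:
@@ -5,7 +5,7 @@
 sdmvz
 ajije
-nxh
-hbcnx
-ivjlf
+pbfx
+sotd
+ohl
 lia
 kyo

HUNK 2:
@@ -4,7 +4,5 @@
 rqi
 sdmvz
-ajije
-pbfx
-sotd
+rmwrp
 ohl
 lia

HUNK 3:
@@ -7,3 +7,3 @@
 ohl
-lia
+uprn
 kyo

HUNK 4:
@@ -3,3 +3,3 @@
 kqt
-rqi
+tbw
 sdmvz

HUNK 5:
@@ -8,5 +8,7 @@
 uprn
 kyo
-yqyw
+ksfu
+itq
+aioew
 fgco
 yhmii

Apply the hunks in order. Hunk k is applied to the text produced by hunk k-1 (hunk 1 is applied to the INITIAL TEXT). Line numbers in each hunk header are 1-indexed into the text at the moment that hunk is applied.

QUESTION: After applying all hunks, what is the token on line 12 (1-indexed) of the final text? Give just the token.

Hunk 1: at line 5 remove [nxh,hbcnx,ivjlf] add [pbfx,sotd,ohl] -> 14 lines: xsors lgdxi kqt rqi sdmvz ajije pbfx sotd ohl lia kyo yqyw fgco yhmii
Hunk 2: at line 4 remove [ajije,pbfx,sotd] add [rmwrp] -> 12 lines: xsors lgdxi kqt rqi sdmvz rmwrp ohl lia kyo yqyw fgco yhmii
Hunk 3: at line 7 remove [lia] add [uprn] -> 12 lines: xsors lgdxi kqt rqi sdmvz rmwrp ohl uprn kyo yqyw fgco yhmii
Hunk 4: at line 3 remove [rqi] add [tbw] -> 12 lines: xsors lgdxi kqt tbw sdmvz rmwrp ohl uprn kyo yqyw fgco yhmii
Hunk 5: at line 8 remove [yqyw] add [ksfu,itq,aioew] -> 14 lines: xsors lgdxi kqt tbw sdmvz rmwrp ohl uprn kyo ksfu itq aioew fgco yhmii
Final line 12: aioew

Answer: aioew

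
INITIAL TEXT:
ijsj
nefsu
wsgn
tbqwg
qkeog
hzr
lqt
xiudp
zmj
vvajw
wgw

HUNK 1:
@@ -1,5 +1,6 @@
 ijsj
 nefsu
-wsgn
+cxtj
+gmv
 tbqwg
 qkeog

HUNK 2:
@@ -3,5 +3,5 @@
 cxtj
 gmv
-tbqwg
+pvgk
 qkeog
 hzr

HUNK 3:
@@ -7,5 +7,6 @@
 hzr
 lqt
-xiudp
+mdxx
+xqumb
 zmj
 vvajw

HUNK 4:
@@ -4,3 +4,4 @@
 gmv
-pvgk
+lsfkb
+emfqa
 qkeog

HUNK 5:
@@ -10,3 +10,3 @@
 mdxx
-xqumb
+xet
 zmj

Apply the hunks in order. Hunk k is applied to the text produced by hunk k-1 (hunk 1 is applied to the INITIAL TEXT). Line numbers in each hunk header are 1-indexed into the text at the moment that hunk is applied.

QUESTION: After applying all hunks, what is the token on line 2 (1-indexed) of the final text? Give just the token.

Answer: nefsu

Derivation:
Hunk 1: at line 1 remove [wsgn] add [cxtj,gmv] -> 12 lines: ijsj nefsu cxtj gmv tbqwg qkeog hzr lqt xiudp zmj vvajw wgw
Hunk 2: at line 3 remove [tbqwg] add [pvgk] -> 12 lines: ijsj nefsu cxtj gmv pvgk qkeog hzr lqt xiudp zmj vvajw wgw
Hunk 3: at line 7 remove [xiudp] add [mdxx,xqumb] -> 13 lines: ijsj nefsu cxtj gmv pvgk qkeog hzr lqt mdxx xqumb zmj vvajw wgw
Hunk 4: at line 4 remove [pvgk] add [lsfkb,emfqa] -> 14 lines: ijsj nefsu cxtj gmv lsfkb emfqa qkeog hzr lqt mdxx xqumb zmj vvajw wgw
Hunk 5: at line 10 remove [xqumb] add [xet] -> 14 lines: ijsj nefsu cxtj gmv lsfkb emfqa qkeog hzr lqt mdxx xet zmj vvajw wgw
Final line 2: nefsu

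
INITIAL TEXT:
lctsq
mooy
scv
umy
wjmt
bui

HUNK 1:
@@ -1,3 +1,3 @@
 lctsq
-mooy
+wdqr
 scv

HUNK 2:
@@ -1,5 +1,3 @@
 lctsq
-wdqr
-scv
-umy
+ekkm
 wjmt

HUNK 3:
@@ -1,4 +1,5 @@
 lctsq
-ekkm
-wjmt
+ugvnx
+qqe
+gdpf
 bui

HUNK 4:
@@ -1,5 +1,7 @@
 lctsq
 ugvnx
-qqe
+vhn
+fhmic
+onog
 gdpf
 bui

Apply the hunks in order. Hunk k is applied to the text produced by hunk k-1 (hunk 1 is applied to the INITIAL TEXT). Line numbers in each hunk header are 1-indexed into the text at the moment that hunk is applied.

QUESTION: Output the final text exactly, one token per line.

Hunk 1: at line 1 remove [mooy] add [wdqr] -> 6 lines: lctsq wdqr scv umy wjmt bui
Hunk 2: at line 1 remove [wdqr,scv,umy] add [ekkm] -> 4 lines: lctsq ekkm wjmt bui
Hunk 3: at line 1 remove [ekkm,wjmt] add [ugvnx,qqe,gdpf] -> 5 lines: lctsq ugvnx qqe gdpf bui
Hunk 4: at line 1 remove [qqe] add [vhn,fhmic,onog] -> 7 lines: lctsq ugvnx vhn fhmic onog gdpf bui

Answer: lctsq
ugvnx
vhn
fhmic
onog
gdpf
bui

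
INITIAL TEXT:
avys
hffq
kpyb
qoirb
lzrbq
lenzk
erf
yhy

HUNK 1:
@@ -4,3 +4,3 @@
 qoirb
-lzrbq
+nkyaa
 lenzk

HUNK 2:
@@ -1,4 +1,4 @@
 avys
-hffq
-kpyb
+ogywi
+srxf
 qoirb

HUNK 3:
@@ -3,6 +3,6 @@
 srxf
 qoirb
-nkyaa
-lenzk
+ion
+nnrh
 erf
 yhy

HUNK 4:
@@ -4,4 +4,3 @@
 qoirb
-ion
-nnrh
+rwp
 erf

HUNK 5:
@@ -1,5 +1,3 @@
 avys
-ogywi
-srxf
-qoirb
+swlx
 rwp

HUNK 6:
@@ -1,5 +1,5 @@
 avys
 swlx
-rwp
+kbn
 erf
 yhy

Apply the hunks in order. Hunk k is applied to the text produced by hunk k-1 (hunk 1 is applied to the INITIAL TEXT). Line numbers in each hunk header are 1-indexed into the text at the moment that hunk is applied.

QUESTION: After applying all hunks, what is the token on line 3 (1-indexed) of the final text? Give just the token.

Hunk 1: at line 4 remove [lzrbq] add [nkyaa] -> 8 lines: avys hffq kpyb qoirb nkyaa lenzk erf yhy
Hunk 2: at line 1 remove [hffq,kpyb] add [ogywi,srxf] -> 8 lines: avys ogywi srxf qoirb nkyaa lenzk erf yhy
Hunk 3: at line 3 remove [nkyaa,lenzk] add [ion,nnrh] -> 8 lines: avys ogywi srxf qoirb ion nnrh erf yhy
Hunk 4: at line 4 remove [ion,nnrh] add [rwp] -> 7 lines: avys ogywi srxf qoirb rwp erf yhy
Hunk 5: at line 1 remove [ogywi,srxf,qoirb] add [swlx] -> 5 lines: avys swlx rwp erf yhy
Hunk 6: at line 1 remove [rwp] add [kbn] -> 5 lines: avys swlx kbn erf yhy
Final line 3: kbn

Answer: kbn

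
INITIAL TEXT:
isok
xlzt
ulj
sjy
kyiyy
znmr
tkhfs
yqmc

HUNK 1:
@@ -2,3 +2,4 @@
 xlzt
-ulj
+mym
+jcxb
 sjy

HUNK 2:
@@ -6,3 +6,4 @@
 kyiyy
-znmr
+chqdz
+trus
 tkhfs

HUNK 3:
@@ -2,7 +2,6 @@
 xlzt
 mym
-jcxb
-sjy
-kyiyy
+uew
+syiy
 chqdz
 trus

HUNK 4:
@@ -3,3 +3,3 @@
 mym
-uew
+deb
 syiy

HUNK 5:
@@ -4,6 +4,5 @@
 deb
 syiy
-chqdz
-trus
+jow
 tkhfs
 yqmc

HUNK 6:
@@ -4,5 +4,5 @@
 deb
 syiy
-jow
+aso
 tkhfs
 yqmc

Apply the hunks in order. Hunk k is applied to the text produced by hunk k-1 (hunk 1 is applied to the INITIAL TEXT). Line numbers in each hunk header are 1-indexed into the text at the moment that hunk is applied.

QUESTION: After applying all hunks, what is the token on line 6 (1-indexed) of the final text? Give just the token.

Answer: aso

Derivation:
Hunk 1: at line 2 remove [ulj] add [mym,jcxb] -> 9 lines: isok xlzt mym jcxb sjy kyiyy znmr tkhfs yqmc
Hunk 2: at line 6 remove [znmr] add [chqdz,trus] -> 10 lines: isok xlzt mym jcxb sjy kyiyy chqdz trus tkhfs yqmc
Hunk 3: at line 2 remove [jcxb,sjy,kyiyy] add [uew,syiy] -> 9 lines: isok xlzt mym uew syiy chqdz trus tkhfs yqmc
Hunk 4: at line 3 remove [uew] add [deb] -> 9 lines: isok xlzt mym deb syiy chqdz trus tkhfs yqmc
Hunk 5: at line 4 remove [chqdz,trus] add [jow] -> 8 lines: isok xlzt mym deb syiy jow tkhfs yqmc
Hunk 6: at line 4 remove [jow] add [aso] -> 8 lines: isok xlzt mym deb syiy aso tkhfs yqmc
Final line 6: aso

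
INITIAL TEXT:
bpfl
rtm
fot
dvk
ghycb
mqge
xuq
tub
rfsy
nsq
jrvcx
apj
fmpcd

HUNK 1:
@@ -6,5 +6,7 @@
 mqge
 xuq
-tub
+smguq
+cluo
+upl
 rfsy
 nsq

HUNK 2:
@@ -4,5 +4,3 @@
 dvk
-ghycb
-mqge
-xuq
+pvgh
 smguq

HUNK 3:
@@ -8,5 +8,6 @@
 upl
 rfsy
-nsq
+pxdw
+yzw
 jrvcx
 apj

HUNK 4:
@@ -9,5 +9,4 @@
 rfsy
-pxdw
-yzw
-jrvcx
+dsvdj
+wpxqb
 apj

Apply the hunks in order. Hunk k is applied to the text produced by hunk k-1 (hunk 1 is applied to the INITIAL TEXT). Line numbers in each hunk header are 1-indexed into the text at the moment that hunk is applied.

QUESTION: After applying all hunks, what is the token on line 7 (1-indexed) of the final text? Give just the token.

Answer: cluo

Derivation:
Hunk 1: at line 6 remove [tub] add [smguq,cluo,upl] -> 15 lines: bpfl rtm fot dvk ghycb mqge xuq smguq cluo upl rfsy nsq jrvcx apj fmpcd
Hunk 2: at line 4 remove [ghycb,mqge,xuq] add [pvgh] -> 13 lines: bpfl rtm fot dvk pvgh smguq cluo upl rfsy nsq jrvcx apj fmpcd
Hunk 3: at line 8 remove [nsq] add [pxdw,yzw] -> 14 lines: bpfl rtm fot dvk pvgh smguq cluo upl rfsy pxdw yzw jrvcx apj fmpcd
Hunk 4: at line 9 remove [pxdw,yzw,jrvcx] add [dsvdj,wpxqb] -> 13 lines: bpfl rtm fot dvk pvgh smguq cluo upl rfsy dsvdj wpxqb apj fmpcd
Final line 7: cluo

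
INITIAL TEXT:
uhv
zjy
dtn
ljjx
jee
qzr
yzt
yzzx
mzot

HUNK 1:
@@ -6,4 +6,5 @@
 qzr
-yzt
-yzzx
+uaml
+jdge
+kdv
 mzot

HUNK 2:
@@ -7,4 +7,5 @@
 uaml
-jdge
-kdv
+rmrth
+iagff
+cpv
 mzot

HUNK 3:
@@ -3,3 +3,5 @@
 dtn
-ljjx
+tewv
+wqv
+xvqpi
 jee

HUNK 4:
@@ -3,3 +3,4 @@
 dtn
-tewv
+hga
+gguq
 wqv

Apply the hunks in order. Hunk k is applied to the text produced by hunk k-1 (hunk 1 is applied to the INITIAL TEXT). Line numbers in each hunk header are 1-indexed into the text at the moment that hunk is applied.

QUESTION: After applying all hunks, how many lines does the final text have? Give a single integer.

Answer: 14

Derivation:
Hunk 1: at line 6 remove [yzt,yzzx] add [uaml,jdge,kdv] -> 10 lines: uhv zjy dtn ljjx jee qzr uaml jdge kdv mzot
Hunk 2: at line 7 remove [jdge,kdv] add [rmrth,iagff,cpv] -> 11 lines: uhv zjy dtn ljjx jee qzr uaml rmrth iagff cpv mzot
Hunk 3: at line 3 remove [ljjx] add [tewv,wqv,xvqpi] -> 13 lines: uhv zjy dtn tewv wqv xvqpi jee qzr uaml rmrth iagff cpv mzot
Hunk 4: at line 3 remove [tewv] add [hga,gguq] -> 14 lines: uhv zjy dtn hga gguq wqv xvqpi jee qzr uaml rmrth iagff cpv mzot
Final line count: 14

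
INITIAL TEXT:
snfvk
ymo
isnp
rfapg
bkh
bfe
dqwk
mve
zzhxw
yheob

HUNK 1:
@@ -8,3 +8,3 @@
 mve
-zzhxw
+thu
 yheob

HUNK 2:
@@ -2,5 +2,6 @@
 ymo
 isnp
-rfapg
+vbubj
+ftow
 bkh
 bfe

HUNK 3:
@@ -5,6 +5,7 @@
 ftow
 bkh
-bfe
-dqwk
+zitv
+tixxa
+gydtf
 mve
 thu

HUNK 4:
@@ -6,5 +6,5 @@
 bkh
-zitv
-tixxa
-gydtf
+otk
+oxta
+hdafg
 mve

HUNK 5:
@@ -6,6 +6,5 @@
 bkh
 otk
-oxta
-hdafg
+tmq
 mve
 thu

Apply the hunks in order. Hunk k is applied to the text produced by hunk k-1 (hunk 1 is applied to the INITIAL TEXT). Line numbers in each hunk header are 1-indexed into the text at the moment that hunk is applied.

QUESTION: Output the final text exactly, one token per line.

Hunk 1: at line 8 remove [zzhxw] add [thu] -> 10 lines: snfvk ymo isnp rfapg bkh bfe dqwk mve thu yheob
Hunk 2: at line 2 remove [rfapg] add [vbubj,ftow] -> 11 lines: snfvk ymo isnp vbubj ftow bkh bfe dqwk mve thu yheob
Hunk 3: at line 5 remove [bfe,dqwk] add [zitv,tixxa,gydtf] -> 12 lines: snfvk ymo isnp vbubj ftow bkh zitv tixxa gydtf mve thu yheob
Hunk 4: at line 6 remove [zitv,tixxa,gydtf] add [otk,oxta,hdafg] -> 12 lines: snfvk ymo isnp vbubj ftow bkh otk oxta hdafg mve thu yheob
Hunk 5: at line 6 remove [oxta,hdafg] add [tmq] -> 11 lines: snfvk ymo isnp vbubj ftow bkh otk tmq mve thu yheob

Answer: snfvk
ymo
isnp
vbubj
ftow
bkh
otk
tmq
mve
thu
yheob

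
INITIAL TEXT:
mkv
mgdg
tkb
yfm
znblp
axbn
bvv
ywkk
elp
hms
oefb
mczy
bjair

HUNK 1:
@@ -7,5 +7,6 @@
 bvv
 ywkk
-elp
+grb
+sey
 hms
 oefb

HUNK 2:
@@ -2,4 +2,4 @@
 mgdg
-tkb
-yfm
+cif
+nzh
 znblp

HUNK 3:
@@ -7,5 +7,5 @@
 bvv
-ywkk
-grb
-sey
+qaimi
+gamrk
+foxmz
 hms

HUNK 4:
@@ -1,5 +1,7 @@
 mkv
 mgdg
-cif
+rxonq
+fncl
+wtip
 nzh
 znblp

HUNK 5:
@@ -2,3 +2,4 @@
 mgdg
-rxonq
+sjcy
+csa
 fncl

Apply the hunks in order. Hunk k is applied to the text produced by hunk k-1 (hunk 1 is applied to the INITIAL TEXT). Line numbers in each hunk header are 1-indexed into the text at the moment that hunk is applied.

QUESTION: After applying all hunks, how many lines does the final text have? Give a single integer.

Answer: 17

Derivation:
Hunk 1: at line 7 remove [elp] add [grb,sey] -> 14 lines: mkv mgdg tkb yfm znblp axbn bvv ywkk grb sey hms oefb mczy bjair
Hunk 2: at line 2 remove [tkb,yfm] add [cif,nzh] -> 14 lines: mkv mgdg cif nzh znblp axbn bvv ywkk grb sey hms oefb mczy bjair
Hunk 3: at line 7 remove [ywkk,grb,sey] add [qaimi,gamrk,foxmz] -> 14 lines: mkv mgdg cif nzh znblp axbn bvv qaimi gamrk foxmz hms oefb mczy bjair
Hunk 4: at line 1 remove [cif] add [rxonq,fncl,wtip] -> 16 lines: mkv mgdg rxonq fncl wtip nzh znblp axbn bvv qaimi gamrk foxmz hms oefb mczy bjair
Hunk 5: at line 2 remove [rxonq] add [sjcy,csa] -> 17 lines: mkv mgdg sjcy csa fncl wtip nzh znblp axbn bvv qaimi gamrk foxmz hms oefb mczy bjair
Final line count: 17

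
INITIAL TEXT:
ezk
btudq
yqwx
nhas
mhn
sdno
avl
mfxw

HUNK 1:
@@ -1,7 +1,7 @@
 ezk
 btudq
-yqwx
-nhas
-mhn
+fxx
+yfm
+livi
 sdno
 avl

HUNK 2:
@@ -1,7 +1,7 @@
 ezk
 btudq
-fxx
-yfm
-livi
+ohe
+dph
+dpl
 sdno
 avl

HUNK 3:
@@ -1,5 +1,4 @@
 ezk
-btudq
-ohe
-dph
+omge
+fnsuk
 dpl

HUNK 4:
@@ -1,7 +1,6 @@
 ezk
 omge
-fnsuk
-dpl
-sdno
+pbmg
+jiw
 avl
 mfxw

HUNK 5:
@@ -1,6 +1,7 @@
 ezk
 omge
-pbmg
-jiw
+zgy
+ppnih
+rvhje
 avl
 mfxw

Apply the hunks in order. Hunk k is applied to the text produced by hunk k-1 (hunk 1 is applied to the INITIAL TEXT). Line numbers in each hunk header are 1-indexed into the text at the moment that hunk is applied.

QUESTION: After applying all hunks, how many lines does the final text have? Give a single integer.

Answer: 7

Derivation:
Hunk 1: at line 1 remove [yqwx,nhas,mhn] add [fxx,yfm,livi] -> 8 lines: ezk btudq fxx yfm livi sdno avl mfxw
Hunk 2: at line 1 remove [fxx,yfm,livi] add [ohe,dph,dpl] -> 8 lines: ezk btudq ohe dph dpl sdno avl mfxw
Hunk 3: at line 1 remove [btudq,ohe,dph] add [omge,fnsuk] -> 7 lines: ezk omge fnsuk dpl sdno avl mfxw
Hunk 4: at line 1 remove [fnsuk,dpl,sdno] add [pbmg,jiw] -> 6 lines: ezk omge pbmg jiw avl mfxw
Hunk 5: at line 1 remove [pbmg,jiw] add [zgy,ppnih,rvhje] -> 7 lines: ezk omge zgy ppnih rvhje avl mfxw
Final line count: 7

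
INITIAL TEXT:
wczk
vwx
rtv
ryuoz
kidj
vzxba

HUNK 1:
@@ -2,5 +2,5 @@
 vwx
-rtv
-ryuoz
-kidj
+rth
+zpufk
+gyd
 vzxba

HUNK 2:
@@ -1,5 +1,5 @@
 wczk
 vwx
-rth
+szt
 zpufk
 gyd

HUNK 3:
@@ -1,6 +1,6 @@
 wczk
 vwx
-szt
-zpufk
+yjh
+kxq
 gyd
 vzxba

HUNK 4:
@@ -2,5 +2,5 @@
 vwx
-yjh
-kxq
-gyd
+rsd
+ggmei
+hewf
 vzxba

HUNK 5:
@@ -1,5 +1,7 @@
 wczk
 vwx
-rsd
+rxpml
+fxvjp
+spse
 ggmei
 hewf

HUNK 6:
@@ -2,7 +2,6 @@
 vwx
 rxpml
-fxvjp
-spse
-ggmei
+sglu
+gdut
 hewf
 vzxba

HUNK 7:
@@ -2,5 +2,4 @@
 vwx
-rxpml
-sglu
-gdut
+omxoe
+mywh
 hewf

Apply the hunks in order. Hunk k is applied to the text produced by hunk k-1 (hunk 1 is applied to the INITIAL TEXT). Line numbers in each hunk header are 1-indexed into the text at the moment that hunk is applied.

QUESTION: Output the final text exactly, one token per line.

Answer: wczk
vwx
omxoe
mywh
hewf
vzxba

Derivation:
Hunk 1: at line 2 remove [rtv,ryuoz,kidj] add [rth,zpufk,gyd] -> 6 lines: wczk vwx rth zpufk gyd vzxba
Hunk 2: at line 1 remove [rth] add [szt] -> 6 lines: wczk vwx szt zpufk gyd vzxba
Hunk 3: at line 1 remove [szt,zpufk] add [yjh,kxq] -> 6 lines: wczk vwx yjh kxq gyd vzxba
Hunk 4: at line 2 remove [yjh,kxq,gyd] add [rsd,ggmei,hewf] -> 6 lines: wczk vwx rsd ggmei hewf vzxba
Hunk 5: at line 1 remove [rsd] add [rxpml,fxvjp,spse] -> 8 lines: wczk vwx rxpml fxvjp spse ggmei hewf vzxba
Hunk 6: at line 2 remove [fxvjp,spse,ggmei] add [sglu,gdut] -> 7 lines: wczk vwx rxpml sglu gdut hewf vzxba
Hunk 7: at line 2 remove [rxpml,sglu,gdut] add [omxoe,mywh] -> 6 lines: wczk vwx omxoe mywh hewf vzxba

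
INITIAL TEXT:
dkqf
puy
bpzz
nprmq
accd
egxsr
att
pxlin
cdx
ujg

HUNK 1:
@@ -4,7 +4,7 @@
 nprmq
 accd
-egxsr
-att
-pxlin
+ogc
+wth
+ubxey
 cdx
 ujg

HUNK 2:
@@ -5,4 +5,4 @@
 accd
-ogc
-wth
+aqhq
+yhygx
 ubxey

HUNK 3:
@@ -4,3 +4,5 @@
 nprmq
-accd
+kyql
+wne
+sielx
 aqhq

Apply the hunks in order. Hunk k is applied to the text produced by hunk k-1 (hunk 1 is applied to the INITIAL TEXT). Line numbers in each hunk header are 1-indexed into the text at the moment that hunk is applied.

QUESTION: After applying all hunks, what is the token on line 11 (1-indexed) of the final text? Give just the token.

Answer: cdx

Derivation:
Hunk 1: at line 4 remove [egxsr,att,pxlin] add [ogc,wth,ubxey] -> 10 lines: dkqf puy bpzz nprmq accd ogc wth ubxey cdx ujg
Hunk 2: at line 5 remove [ogc,wth] add [aqhq,yhygx] -> 10 lines: dkqf puy bpzz nprmq accd aqhq yhygx ubxey cdx ujg
Hunk 3: at line 4 remove [accd] add [kyql,wne,sielx] -> 12 lines: dkqf puy bpzz nprmq kyql wne sielx aqhq yhygx ubxey cdx ujg
Final line 11: cdx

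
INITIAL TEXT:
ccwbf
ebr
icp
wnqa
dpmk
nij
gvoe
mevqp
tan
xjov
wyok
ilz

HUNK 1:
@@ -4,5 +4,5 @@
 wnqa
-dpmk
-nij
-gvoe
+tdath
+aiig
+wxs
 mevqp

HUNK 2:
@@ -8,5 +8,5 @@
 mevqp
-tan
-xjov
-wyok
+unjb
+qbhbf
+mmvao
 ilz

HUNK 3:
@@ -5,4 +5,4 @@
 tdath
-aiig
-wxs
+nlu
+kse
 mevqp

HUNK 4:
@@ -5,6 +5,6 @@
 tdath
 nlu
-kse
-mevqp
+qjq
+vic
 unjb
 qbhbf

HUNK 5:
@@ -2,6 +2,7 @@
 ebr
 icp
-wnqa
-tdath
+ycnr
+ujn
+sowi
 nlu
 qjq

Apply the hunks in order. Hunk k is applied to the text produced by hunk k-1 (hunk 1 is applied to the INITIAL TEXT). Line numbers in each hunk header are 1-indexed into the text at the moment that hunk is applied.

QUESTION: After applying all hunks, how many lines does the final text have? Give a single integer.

Hunk 1: at line 4 remove [dpmk,nij,gvoe] add [tdath,aiig,wxs] -> 12 lines: ccwbf ebr icp wnqa tdath aiig wxs mevqp tan xjov wyok ilz
Hunk 2: at line 8 remove [tan,xjov,wyok] add [unjb,qbhbf,mmvao] -> 12 lines: ccwbf ebr icp wnqa tdath aiig wxs mevqp unjb qbhbf mmvao ilz
Hunk 3: at line 5 remove [aiig,wxs] add [nlu,kse] -> 12 lines: ccwbf ebr icp wnqa tdath nlu kse mevqp unjb qbhbf mmvao ilz
Hunk 4: at line 5 remove [kse,mevqp] add [qjq,vic] -> 12 lines: ccwbf ebr icp wnqa tdath nlu qjq vic unjb qbhbf mmvao ilz
Hunk 5: at line 2 remove [wnqa,tdath] add [ycnr,ujn,sowi] -> 13 lines: ccwbf ebr icp ycnr ujn sowi nlu qjq vic unjb qbhbf mmvao ilz
Final line count: 13

Answer: 13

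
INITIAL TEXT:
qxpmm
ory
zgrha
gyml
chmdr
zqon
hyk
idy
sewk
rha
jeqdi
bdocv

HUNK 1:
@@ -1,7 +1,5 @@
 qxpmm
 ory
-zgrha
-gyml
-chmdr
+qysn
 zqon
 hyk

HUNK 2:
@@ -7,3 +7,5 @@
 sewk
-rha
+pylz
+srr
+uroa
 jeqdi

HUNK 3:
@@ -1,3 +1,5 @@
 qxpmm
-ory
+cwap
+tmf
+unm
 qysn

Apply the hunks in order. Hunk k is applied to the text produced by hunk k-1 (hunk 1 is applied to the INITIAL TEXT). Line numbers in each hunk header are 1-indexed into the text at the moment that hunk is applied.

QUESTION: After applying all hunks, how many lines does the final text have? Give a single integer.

Hunk 1: at line 1 remove [zgrha,gyml,chmdr] add [qysn] -> 10 lines: qxpmm ory qysn zqon hyk idy sewk rha jeqdi bdocv
Hunk 2: at line 7 remove [rha] add [pylz,srr,uroa] -> 12 lines: qxpmm ory qysn zqon hyk idy sewk pylz srr uroa jeqdi bdocv
Hunk 3: at line 1 remove [ory] add [cwap,tmf,unm] -> 14 lines: qxpmm cwap tmf unm qysn zqon hyk idy sewk pylz srr uroa jeqdi bdocv
Final line count: 14

Answer: 14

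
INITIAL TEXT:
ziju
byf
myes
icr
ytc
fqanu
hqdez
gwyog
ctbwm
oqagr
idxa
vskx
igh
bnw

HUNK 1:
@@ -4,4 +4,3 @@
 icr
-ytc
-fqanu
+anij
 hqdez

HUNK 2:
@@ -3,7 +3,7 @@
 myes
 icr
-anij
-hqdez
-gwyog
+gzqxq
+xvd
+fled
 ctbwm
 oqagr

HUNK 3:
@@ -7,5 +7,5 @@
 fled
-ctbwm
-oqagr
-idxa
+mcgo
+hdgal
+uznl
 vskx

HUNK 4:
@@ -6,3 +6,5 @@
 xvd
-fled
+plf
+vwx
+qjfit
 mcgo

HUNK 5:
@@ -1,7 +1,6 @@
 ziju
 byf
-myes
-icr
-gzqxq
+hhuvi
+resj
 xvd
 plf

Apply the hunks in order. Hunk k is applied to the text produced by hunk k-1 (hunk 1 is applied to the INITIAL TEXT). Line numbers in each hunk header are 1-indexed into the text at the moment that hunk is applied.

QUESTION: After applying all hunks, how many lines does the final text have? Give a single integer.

Answer: 14

Derivation:
Hunk 1: at line 4 remove [ytc,fqanu] add [anij] -> 13 lines: ziju byf myes icr anij hqdez gwyog ctbwm oqagr idxa vskx igh bnw
Hunk 2: at line 3 remove [anij,hqdez,gwyog] add [gzqxq,xvd,fled] -> 13 lines: ziju byf myes icr gzqxq xvd fled ctbwm oqagr idxa vskx igh bnw
Hunk 3: at line 7 remove [ctbwm,oqagr,idxa] add [mcgo,hdgal,uznl] -> 13 lines: ziju byf myes icr gzqxq xvd fled mcgo hdgal uznl vskx igh bnw
Hunk 4: at line 6 remove [fled] add [plf,vwx,qjfit] -> 15 lines: ziju byf myes icr gzqxq xvd plf vwx qjfit mcgo hdgal uznl vskx igh bnw
Hunk 5: at line 1 remove [myes,icr,gzqxq] add [hhuvi,resj] -> 14 lines: ziju byf hhuvi resj xvd plf vwx qjfit mcgo hdgal uznl vskx igh bnw
Final line count: 14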